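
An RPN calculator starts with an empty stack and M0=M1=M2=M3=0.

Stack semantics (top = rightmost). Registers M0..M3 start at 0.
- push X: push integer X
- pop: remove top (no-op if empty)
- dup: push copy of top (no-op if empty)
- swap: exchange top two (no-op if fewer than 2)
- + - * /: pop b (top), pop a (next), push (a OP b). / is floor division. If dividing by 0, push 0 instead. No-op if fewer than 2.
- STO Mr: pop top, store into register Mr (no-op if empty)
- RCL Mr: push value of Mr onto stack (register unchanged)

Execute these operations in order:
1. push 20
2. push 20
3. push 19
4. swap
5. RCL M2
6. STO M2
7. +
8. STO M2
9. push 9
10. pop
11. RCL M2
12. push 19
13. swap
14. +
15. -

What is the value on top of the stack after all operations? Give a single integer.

Answer: -38

Derivation:
After op 1 (push 20): stack=[20] mem=[0,0,0,0]
After op 2 (push 20): stack=[20,20] mem=[0,0,0,0]
After op 3 (push 19): stack=[20,20,19] mem=[0,0,0,0]
After op 4 (swap): stack=[20,19,20] mem=[0,0,0,0]
After op 5 (RCL M2): stack=[20,19,20,0] mem=[0,0,0,0]
After op 6 (STO M2): stack=[20,19,20] mem=[0,0,0,0]
After op 7 (+): stack=[20,39] mem=[0,0,0,0]
After op 8 (STO M2): stack=[20] mem=[0,0,39,0]
After op 9 (push 9): stack=[20,9] mem=[0,0,39,0]
After op 10 (pop): stack=[20] mem=[0,0,39,0]
After op 11 (RCL M2): stack=[20,39] mem=[0,0,39,0]
After op 12 (push 19): stack=[20,39,19] mem=[0,0,39,0]
After op 13 (swap): stack=[20,19,39] mem=[0,0,39,0]
After op 14 (+): stack=[20,58] mem=[0,0,39,0]
After op 15 (-): stack=[-38] mem=[0,0,39,0]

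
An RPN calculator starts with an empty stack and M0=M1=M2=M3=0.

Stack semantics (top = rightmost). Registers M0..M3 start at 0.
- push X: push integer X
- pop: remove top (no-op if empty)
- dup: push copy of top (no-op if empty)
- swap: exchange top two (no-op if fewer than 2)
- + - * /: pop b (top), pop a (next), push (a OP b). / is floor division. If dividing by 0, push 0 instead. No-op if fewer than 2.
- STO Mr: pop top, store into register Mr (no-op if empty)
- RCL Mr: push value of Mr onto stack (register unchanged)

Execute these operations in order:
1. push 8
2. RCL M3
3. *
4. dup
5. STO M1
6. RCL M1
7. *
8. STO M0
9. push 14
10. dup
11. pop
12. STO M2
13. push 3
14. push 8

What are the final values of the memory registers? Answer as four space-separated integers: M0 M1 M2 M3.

Answer: 0 0 14 0

Derivation:
After op 1 (push 8): stack=[8] mem=[0,0,0,0]
After op 2 (RCL M3): stack=[8,0] mem=[0,0,0,0]
After op 3 (*): stack=[0] mem=[0,0,0,0]
After op 4 (dup): stack=[0,0] mem=[0,0,0,0]
After op 5 (STO M1): stack=[0] mem=[0,0,0,0]
After op 6 (RCL M1): stack=[0,0] mem=[0,0,0,0]
After op 7 (*): stack=[0] mem=[0,0,0,0]
After op 8 (STO M0): stack=[empty] mem=[0,0,0,0]
After op 9 (push 14): stack=[14] mem=[0,0,0,0]
After op 10 (dup): stack=[14,14] mem=[0,0,0,0]
After op 11 (pop): stack=[14] mem=[0,0,0,0]
After op 12 (STO M2): stack=[empty] mem=[0,0,14,0]
After op 13 (push 3): stack=[3] mem=[0,0,14,0]
After op 14 (push 8): stack=[3,8] mem=[0,0,14,0]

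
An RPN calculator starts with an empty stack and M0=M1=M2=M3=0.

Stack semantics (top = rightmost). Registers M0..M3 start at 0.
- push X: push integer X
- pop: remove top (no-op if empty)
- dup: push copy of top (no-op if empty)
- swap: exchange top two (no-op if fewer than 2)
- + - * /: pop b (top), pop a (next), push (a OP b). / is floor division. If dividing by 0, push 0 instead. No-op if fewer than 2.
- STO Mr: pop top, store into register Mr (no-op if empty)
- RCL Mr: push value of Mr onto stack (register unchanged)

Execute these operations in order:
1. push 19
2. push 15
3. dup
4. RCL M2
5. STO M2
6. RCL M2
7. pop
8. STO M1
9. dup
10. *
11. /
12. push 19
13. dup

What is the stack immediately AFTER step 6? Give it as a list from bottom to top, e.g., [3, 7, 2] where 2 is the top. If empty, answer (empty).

After op 1 (push 19): stack=[19] mem=[0,0,0,0]
After op 2 (push 15): stack=[19,15] mem=[0,0,0,0]
After op 3 (dup): stack=[19,15,15] mem=[0,0,0,0]
After op 4 (RCL M2): stack=[19,15,15,0] mem=[0,0,0,0]
After op 5 (STO M2): stack=[19,15,15] mem=[0,0,0,0]
After op 6 (RCL M2): stack=[19,15,15,0] mem=[0,0,0,0]

[19, 15, 15, 0]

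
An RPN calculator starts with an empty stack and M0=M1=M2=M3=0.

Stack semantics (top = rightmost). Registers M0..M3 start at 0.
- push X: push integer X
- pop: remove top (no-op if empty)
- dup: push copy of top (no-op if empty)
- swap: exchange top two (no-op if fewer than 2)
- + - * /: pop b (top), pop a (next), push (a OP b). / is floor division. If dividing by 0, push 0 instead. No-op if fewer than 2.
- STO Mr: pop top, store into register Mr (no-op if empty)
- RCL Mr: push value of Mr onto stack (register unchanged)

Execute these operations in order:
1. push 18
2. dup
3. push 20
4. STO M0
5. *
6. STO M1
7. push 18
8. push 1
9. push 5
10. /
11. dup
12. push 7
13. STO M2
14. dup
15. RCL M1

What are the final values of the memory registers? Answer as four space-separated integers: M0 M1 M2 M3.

After op 1 (push 18): stack=[18] mem=[0,0,0,0]
After op 2 (dup): stack=[18,18] mem=[0,0,0,0]
After op 3 (push 20): stack=[18,18,20] mem=[0,0,0,0]
After op 4 (STO M0): stack=[18,18] mem=[20,0,0,0]
After op 5 (*): stack=[324] mem=[20,0,0,0]
After op 6 (STO M1): stack=[empty] mem=[20,324,0,0]
After op 7 (push 18): stack=[18] mem=[20,324,0,0]
After op 8 (push 1): stack=[18,1] mem=[20,324,0,0]
After op 9 (push 5): stack=[18,1,5] mem=[20,324,0,0]
After op 10 (/): stack=[18,0] mem=[20,324,0,0]
After op 11 (dup): stack=[18,0,0] mem=[20,324,0,0]
After op 12 (push 7): stack=[18,0,0,7] mem=[20,324,0,0]
After op 13 (STO M2): stack=[18,0,0] mem=[20,324,7,0]
After op 14 (dup): stack=[18,0,0,0] mem=[20,324,7,0]
After op 15 (RCL M1): stack=[18,0,0,0,324] mem=[20,324,7,0]

Answer: 20 324 7 0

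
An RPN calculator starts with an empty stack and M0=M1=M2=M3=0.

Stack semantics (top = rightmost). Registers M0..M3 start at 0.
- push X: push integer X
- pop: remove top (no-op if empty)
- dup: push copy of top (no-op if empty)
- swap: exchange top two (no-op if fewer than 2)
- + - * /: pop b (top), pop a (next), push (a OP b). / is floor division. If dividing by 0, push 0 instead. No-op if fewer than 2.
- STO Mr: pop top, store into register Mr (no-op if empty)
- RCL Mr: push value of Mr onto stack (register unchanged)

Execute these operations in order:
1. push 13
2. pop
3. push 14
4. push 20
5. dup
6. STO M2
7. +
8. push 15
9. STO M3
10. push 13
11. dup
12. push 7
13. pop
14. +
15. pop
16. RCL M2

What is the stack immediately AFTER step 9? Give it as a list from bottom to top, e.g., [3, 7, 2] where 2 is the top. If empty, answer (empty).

After op 1 (push 13): stack=[13] mem=[0,0,0,0]
After op 2 (pop): stack=[empty] mem=[0,0,0,0]
After op 3 (push 14): stack=[14] mem=[0,0,0,0]
After op 4 (push 20): stack=[14,20] mem=[0,0,0,0]
After op 5 (dup): stack=[14,20,20] mem=[0,0,0,0]
After op 6 (STO M2): stack=[14,20] mem=[0,0,20,0]
After op 7 (+): stack=[34] mem=[0,0,20,0]
After op 8 (push 15): stack=[34,15] mem=[0,0,20,0]
After op 9 (STO M3): stack=[34] mem=[0,0,20,15]

[34]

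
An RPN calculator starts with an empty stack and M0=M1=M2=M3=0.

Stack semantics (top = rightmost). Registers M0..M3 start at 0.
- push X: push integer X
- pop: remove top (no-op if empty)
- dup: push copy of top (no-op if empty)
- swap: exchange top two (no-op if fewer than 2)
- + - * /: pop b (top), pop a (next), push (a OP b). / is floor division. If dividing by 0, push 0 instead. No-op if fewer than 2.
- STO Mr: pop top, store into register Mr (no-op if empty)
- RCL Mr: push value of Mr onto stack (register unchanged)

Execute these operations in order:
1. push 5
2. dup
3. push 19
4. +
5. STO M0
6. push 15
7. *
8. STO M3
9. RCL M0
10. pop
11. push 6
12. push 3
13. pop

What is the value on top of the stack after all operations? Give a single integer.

Answer: 6

Derivation:
After op 1 (push 5): stack=[5] mem=[0,0,0,0]
After op 2 (dup): stack=[5,5] mem=[0,0,0,0]
After op 3 (push 19): stack=[5,5,19] mem=[0,0,0,0]
After op 4 (+): stack=[5,24] mem=[0,0,0,0]
After op 5 (STO M0): stack=[5] mem=[24,0,0,0]
After op 6 (push 15): stack=[5,15] mem=[24,0,0,0]
After op 7 (*): stack=[75] mem=[24,0,0,0]
After op 8 (STO M3): stack=[empty] mem=[24,0,0,75]
After op 9 (RCL M0): stack=[24] mem=[24,0,0,75]
After op 10 (pop): stack=[empty] mem=[24,0,0,75]
After op 11 (push 6): stack=[6] mem=[24,0,0,75]
After op 12 (push 3): stack=[6,3] mem=[24,0,0,75]
After op 13 (pop): stack=[6] mem=[24,0,0,75]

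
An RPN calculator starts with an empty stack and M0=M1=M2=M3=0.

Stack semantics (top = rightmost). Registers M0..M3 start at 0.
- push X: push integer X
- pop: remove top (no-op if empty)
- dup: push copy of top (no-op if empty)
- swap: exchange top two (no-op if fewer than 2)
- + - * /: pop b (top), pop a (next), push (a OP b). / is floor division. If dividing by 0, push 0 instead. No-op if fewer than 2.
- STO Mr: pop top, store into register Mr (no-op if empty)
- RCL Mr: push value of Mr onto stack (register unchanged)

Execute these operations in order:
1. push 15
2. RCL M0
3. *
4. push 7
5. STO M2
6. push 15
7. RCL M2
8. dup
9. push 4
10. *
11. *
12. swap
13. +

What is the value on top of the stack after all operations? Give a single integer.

After op 1 (push 15): stack=[15] mem=[0,0,0,0]
After op 2 (RCL M0): stack=[15,0] mem=[0,0,0,0]
After op 3 (*): stack=[0] mem=[0,0,0,0]
After op 4 (push 7): stack=[0,7] mem=[0,0,0,0]
After op 5 (STO M2): stack=[0] mem=[0,0,7,0]
After op 6 (push 15): stack=[0,15] mem=[0,0,7,0]
After op 7 (RCL M2): stack=[0,15,7] mem=[0,0,7,0]
After op 8 (dup): stack=[0,15,7,7] mem=[0,0,7,0]
After op 9 (push 4): stack=[0,15,7,7,4] mem=[0,0,7,0]
After op 10 (*): stack=[0,15,7,28] mem=[0,0,7,0]
After op 11 (*): stack=[0,15,196] mem=[0,0,7,0]
After op 12 (swap): stack=[0,196,15] mem=[0,0,7,0]
After op 13 (+): stack=[0,211] mem=[0,0,7,0]

Answer: 211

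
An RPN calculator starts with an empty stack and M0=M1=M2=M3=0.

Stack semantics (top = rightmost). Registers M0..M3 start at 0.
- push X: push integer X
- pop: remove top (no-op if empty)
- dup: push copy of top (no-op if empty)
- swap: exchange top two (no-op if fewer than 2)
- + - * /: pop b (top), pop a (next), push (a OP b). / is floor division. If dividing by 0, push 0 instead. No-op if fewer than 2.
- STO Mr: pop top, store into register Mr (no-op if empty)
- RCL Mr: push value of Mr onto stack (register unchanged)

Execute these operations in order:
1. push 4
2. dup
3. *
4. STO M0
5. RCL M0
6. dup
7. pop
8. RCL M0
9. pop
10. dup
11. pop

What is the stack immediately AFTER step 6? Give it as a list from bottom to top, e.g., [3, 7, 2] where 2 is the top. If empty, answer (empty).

After op 1 (push 4): stack=[4] mem=[0,0,0,0]
After op 2 (dup): stack=[4,4] mem=[0,0,0,0]
After op 3 (*): stack=[16] mem=[0,0,0,0]
After op 4 (STO M0): stack=[empty] mem=[16,0,0,0]
After op 5 (RCL M0): stack=[16] mem=[16,0,0,0]
After op 6 (dup): stack=[16,16] mem=[16,0,0,0]

[16, 16]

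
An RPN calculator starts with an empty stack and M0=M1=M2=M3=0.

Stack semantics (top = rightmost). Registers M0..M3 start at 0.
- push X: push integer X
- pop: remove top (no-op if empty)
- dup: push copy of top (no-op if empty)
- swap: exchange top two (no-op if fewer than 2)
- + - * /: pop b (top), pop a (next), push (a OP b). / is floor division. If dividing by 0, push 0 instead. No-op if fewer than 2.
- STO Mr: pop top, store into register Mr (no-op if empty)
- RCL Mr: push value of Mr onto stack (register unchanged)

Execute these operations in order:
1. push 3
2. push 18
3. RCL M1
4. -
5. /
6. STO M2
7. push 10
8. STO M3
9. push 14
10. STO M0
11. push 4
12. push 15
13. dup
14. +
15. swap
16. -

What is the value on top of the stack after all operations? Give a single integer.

After op 1 (push 3): stack=[3] mem=[0,0,0,0]
After op 2 (push 18): stack=[3,18] mem=[0,0,0,0]
After op 3 (RCL M1): stack=[3,18,0] mem=[0,0,0,0]
After op 4 (-): stack=[3,18] mem=[0,0,0,0]
After op 5 (/): stack=[0] mem=[0,0,0,0]
After op 6 (STO M2): stack=[empty] mem=[0,0,0,0]
After op 7 (push 10): stack=[10] mem=[0,0,0,0]
After op 8 (STO M3): stack=[empty] mem=[0,0,0,10]
After op 9 (push 14): stack=[14] mem=[0,0,0,10]
After op 10 (STO M0): stack=[empty] mem=[14,0,0,10]
After op 11 (push 4): stack=[4] mem=[14,0,0,10]
After op 12 (push 15): stack=[4,15] mem=[14,0,0,10]
After op 13 (dup): stack=[4,15,15] mem=[14,0,0,10]
After op 14 (+): stack=[4,30] mem=[14,0,0,10]
After op 15 (swap): stack=[30,4] mem=[14,0,0,10]
After op 16 (-): stack=[26] mem=[14,0,0,10]

Answer: 26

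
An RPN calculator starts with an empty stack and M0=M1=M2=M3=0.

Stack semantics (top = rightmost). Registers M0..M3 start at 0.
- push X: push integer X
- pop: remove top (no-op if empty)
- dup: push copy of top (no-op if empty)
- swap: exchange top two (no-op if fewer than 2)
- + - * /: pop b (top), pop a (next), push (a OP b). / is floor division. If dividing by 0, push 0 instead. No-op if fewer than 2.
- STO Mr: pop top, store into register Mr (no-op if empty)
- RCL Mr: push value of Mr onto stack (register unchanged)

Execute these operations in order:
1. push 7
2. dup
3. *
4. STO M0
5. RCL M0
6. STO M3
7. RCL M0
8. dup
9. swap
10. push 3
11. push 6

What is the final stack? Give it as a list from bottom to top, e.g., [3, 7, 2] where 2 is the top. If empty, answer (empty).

Answer: [49, 49, 3, 6]

Derivation:
After op 1 (push 7): stack=[7] mem=[0,0,0,0]
After op 2 (dup): stack=[7,7] mem=[0,0,0,0]
After op 3 (*): stack=[49] mem=[0,0,0,0]
After op 4 (STO M0): stack=[empty] mem=[49,0,0,0]
After op 5 (RCL M0): stack=[49] mem=[49,0,0,0]
After op 6 (STO M3): stack=[empty] mem=[49,0,0,49]
After op 7 (RCL M0): stack=[49] mem=[49,0,0,49]
After op 8 (dup): stack=[49,49] mem=[49,0,0,49]
After op 9 (swap): stack=[49,49] mem=[49,0,0,49]
After op 10 (push 3): stack=[49,49,3] mem=[49,0,0,49]
After op 11 (push 6): stack=[49,49,3,6] mem=[49,0,0,49]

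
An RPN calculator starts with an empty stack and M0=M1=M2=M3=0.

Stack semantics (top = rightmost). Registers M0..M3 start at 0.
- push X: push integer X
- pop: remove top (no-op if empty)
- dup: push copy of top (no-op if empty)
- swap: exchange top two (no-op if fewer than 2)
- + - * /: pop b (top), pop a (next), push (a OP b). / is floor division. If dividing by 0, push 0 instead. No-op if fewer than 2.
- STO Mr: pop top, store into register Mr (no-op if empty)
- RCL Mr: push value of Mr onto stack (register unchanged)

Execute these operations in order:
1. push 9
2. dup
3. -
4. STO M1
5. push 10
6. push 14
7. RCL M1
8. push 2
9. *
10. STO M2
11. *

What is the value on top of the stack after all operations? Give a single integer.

Answer: 140

Derivation:
After op 1 (push 9): stack=[9] mem=[0,0,0,0]
After op 2 (dup): stack=[9,9] mem=[0,0,0,0]
After op 3 (-): stack=[0] mem=[0,0,0,0]
After op 4 (STO M1): stack=[empty] mem=[0,0,0,0]
After op 5 (push 10): stack=[10] mem=[0,0,0,0]
After op 6 (push 14): stack=[10,14] mem=[0,0,0,0]
After op 7 (RCL M1): stack=[10,14,0] mem=[0,0,0,0]
After op 8 (push 2): stack=[10,14,0,2] mem=[0,0,0,0]
After op 9 (*): stack=[10,14,0] mem=[0,0,0,0]
After op 10 (STO M2): stack=[10,14] mem=[0,0,0,0]
After op 11 (*): stack=[140] mem=[0,0,0,0]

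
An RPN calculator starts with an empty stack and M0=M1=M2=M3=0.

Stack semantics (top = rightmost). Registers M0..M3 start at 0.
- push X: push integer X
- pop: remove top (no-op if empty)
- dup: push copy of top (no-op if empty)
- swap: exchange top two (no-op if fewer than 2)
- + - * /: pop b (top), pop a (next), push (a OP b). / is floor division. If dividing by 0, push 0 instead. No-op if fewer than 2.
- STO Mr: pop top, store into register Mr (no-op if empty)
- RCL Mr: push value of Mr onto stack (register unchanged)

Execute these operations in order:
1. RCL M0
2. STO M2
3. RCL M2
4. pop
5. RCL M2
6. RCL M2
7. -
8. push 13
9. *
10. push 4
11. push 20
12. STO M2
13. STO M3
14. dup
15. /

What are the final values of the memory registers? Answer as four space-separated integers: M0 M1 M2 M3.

Answer: 0 0 20 4

Derivation:
After op 1 (RCL M0): stack=[0] mem=[0,0,0,0]
After op 2 (STO M2): stack=[empty] mem=[0,0,0,0]
After op 3 (RCL M2): stack=[0] mem=[0,0,0,0]
After op 4 (pop): stack=[empty] mem=[0,0,0,0]
After op 5 (RCL M2): stack=[0] mem=[0,0,0,0]
After op 6 (RCL M2): stack=[0,0] mem=[0,0,0,0]
After op 7 (-): stack=[0] mem=[0,0,0,0]
After op 8 (push 13): stack=[0,13] mem=[0,0,0,0]
After op 9 (*): stack=[0] mem=[0,0,0,0]
After op 10 (push 4): stack=[0,4] mem=[0,0,0,0]
After op 11 (push 20): stack=[0,4,20] mem=[0,0,0,0]
After op 12 (STO M2): stack=[0,4] mem=[0,0,20,0]
After op 13 (STO M3): stack=[0] mem=[0,0,20,4]
After op 14 (dup): stack=[0,0] mem=[0,0,20,4]
After op 15 (/): stack=[0] mem=[0,0,20,4]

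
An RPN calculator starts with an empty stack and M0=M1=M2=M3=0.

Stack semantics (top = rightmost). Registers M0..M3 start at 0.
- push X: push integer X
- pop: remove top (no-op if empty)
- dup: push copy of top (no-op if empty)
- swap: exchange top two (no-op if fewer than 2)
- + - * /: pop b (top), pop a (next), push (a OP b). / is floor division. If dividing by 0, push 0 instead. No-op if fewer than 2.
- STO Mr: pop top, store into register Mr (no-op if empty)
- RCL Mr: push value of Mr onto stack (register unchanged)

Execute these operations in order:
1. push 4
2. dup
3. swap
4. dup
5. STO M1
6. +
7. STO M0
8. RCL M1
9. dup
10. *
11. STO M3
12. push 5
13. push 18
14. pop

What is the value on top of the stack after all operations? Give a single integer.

After op 1 (push 4): stack=[4] mem=[0,0,0,0]
After op 2 (dup): stack=[4,4] mem=[0,0,0,0]
After op 3 (swap): stack=[4,4] mem=[0,0,0,0]
After op 4 (dup): stack=[4,4,4] mem=[0,0,0,0]
After op 5 (STO M1): stack=[4,4] mem=[0,4,0,0]
After op 6 (+): stack=[8] mem=[0,4,0,0]
After op 7 (STO M0): stack=[empty] mem=[8,4,0,0]
After op 8 (RCL M1): stack=[4] mem=[8,4,0,0]
After op 9 (dup): stack=[4,4] mem=[8,4,0,0]
After op 10 (*): stack=[16] mem=[8,4,0,0]
After op 11 (STO M3): stack=[empty] mem=[8,4,0,16]
After op 12 (push 5): stack=[5] mem=[8,4,0,16]
After op 13 (push 18): stack=[5,18] mem=[8,4,0,16]
After op 14 (pop): stack=[5] mem=[8,4,0,16]

Answer: 5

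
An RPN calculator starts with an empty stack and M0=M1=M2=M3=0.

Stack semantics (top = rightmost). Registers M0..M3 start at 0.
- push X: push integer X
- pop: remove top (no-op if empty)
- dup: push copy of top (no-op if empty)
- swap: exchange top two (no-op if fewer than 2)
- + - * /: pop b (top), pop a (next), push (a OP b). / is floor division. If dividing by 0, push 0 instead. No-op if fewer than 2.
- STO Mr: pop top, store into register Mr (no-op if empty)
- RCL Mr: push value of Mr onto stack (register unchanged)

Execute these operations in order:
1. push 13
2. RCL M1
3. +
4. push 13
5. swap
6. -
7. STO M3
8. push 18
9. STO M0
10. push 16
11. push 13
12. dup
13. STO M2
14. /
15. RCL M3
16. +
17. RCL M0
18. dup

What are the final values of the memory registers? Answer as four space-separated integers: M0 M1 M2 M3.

Answer: 18 0 13 0

Derivation:
After op 1 (push 13): stack=[13] mem=[0,0,0,0]
After op 2 (RCL M1): stack=[13,0] mem=[0,0,0,0]
After op 3 (+): stack=[13] mem=[0,0,0,0]
After op 4 (push 13): stack=[13,13] mem=[0,0,0,0]
After op 5 (swap): stack=[13,13] mem=[0,0,0,0]
After op 6 (-): stack=[0] mem=[0,0,0,0]
After op 7 (STO M3): stack=[empty] mem=[0,0,0,0]
After op 8 (push 18): stack=[18] mem=[0,0,0,0]
After op 9 (STO M0): stack=[empty] mem=[18,0,0,0]
After op 10 (push 16): stack=[16] mem=[18,0,0,0]
After op 11 (push 13): stack=[16,13] mem=[18,0,0,0]
After op 12 (dup): stack=[16,13,13] mem=[18,0,0,0]
After op 13 (STO M2): stack=[16,13] mem=[18,0,13,0]
After op 14 (/): stack=[1] mem=[18,0,13,0]
After op 15 (RCL M3): stack=[1,0] mem=[18,0,13,0]
After op 16 (+): stack=[1] mem=[18,0,13,0]
After op 17 (RCL M0): stack=[1,18] mem=[18,0,13,0]
After op 18 (dup): stack=[1,18,18] mem=[18,0,13,0]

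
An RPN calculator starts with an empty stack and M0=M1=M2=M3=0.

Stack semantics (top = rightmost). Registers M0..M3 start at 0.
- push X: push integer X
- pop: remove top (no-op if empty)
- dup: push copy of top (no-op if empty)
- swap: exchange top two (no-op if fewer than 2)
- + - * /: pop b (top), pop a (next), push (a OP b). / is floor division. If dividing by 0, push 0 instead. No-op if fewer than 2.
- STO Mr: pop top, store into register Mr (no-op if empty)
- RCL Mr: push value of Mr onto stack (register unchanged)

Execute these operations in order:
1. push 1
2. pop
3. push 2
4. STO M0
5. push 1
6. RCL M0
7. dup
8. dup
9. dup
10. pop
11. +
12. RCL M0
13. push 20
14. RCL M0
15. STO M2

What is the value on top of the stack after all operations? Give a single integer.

After op 1 (push 1): stack=[1] mem=[0,0,0,0]
After op 2 (pop): stack=[empty] mem=[0,0,0,0]
After op 3 (push 2): stack=[2] mem=[0,0,0,0]
After op 4 (STO M0): stack=[empty] mem=[2,0,0,0]
After op 5 (push 1): stack=[1] mem=[2,0,0,0]
After op 6 (RCL M0): stack=[1,2] mem=[2,0,0,0]
After op 7 (dup): stack=[1,2,2] mem=[2,0,0,0]
After op 8 (dup): stack=[1,2,2,2] mem=[2,0,0,0]
After op 9 (dup): stack=[1,2,2,2,2] mem=[2,0,0,0]
After op 10 (pop): stack=[1,2,2,2] mem=[2,0,0,0]
After op 11 (+): stack=[1,2,4] mem=[2,0,0,0]
After op 12 (RCL M0): stack=[1,2,4,2] mem=[2,0,0,0]
After op 13 (push 20): stack=[1,2,4,2,20] mem=[2,0,0,0]
After op 14 (RCL M0): stack=[1,2,4,2,20,2] mem=[2,0,0,0]
After op 15 (STO M2): stack=[1,2,4,2,20] mem=[2,0,2,0]

Answer: 20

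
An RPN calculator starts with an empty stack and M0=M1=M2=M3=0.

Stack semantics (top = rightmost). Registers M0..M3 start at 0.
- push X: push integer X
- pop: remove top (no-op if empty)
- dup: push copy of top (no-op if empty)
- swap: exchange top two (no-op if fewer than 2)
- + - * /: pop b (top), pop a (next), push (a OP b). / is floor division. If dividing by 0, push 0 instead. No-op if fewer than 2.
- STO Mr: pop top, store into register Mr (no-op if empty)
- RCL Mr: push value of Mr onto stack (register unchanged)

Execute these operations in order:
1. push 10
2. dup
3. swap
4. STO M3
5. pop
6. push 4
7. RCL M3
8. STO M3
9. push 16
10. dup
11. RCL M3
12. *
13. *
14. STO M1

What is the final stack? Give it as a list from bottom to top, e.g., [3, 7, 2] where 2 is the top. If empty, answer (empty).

After op 1 (push 10): stack=[10] mem=[0,0,0,0]
After op 2 (dup): stack=[10,10] mem=[0,0,0,0]
After op 3 (swap): stack=[10,10] mem=[0,0,0,0]
After op 4 (STO M3): stack=[10] mem=[0,0,0,10]
After op 5 (pop): stack=[empty] mem=[0,0,0,10]
After op 6 (push 4): stack=[4] mem=[0,0,0,10]
After op 7 (RCL M3): stack=[4,10] mem=[0,0,0,10]
After op 8 (STO M3): stack=[4] mem=[0,0,0,10]
After op 9 (push 16): stack=[4,16] mem=[0,0,0,10]
After op 10 (dup): stack=[4,16,16] mem=[0,0,0,10]
After op 11 (RCL M3): stack=[4,16,16,10] mem=[0,0,0,10]
After op 12 (*): stack=[4,16,160] mem=[0,0,0,10]
After op 13 (*): stack=[4,2560] mem=[0,0,0,10]
After op 14 (STO M1): stack=[4] mem=[0,2560,0,10]

Answer: [4]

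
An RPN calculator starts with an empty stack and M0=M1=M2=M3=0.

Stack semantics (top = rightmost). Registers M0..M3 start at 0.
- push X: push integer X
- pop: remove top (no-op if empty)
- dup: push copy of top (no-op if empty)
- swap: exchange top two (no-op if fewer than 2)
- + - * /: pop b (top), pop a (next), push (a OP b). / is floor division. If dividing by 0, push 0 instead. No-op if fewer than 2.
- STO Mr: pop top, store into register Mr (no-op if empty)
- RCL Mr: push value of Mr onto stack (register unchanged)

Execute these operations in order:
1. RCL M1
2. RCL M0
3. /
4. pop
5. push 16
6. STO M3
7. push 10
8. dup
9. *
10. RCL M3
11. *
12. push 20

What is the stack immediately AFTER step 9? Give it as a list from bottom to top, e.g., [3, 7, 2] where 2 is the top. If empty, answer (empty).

After op 1 (RCL M1): stack=[0] mem=[0,0,0,0]
After op 2 (RCL M0): stack=[0,0] mem=[0,0,0,0]
After op 3 (/): stack=[0] mem=[0,0,0,0]
After op 4 (pop): stack=[empty] mem=[0,0,0,0]
After op 5 (push 16): stack=[16] mem=[0,0,0,0]
After op 6 (STO M3): stack=[empty] mem=[0,0,0,16]
After op 7 (push 10): stack=[10] mem=[0,0,0,16]
After op 8 (dup): stack=[10,10] mem=[0,0,0,16]
After op 9 (*): stack=[100] mem=[0,0,0,16]

[100]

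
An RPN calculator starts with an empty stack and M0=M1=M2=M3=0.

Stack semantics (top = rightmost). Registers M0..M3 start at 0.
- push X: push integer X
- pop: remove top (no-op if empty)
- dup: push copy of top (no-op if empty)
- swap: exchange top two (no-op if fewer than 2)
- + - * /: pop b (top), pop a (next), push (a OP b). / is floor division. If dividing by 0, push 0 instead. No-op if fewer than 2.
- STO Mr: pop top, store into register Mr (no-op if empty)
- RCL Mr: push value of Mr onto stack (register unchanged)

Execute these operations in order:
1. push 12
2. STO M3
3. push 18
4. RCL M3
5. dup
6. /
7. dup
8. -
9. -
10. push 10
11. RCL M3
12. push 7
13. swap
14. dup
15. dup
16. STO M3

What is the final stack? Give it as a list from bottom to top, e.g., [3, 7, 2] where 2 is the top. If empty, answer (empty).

After op 1 (push 12): stack=[12] mem=[0,0,0,0]
After op 2 (STO M3): stack=[empty] mem=[0,0,0,12]
After op 3 (push 18): stack=[18] mem=[0,0,0,12]
After op 4 (RCL M3): stack=[18,12] mem=[0,0,0,12]
After op 5 (dup): stack=[18,12,12] mem=[0,0,0,12]
After op 6 (/): stack=[18,1] mem=[0,0,0,12]
After op 7 (dup): stack=[18,1,1] mem=[0,0,0,12]
After op 8 (-): stack=[18,0] mem=[0,0,0,12]
After op 9 (-): stack=[18] mem=[0,0,0,12]
After op 10 (push 10): stack=[18,10] mem=[0,0,0,12]
After op 11 (RCL M3): stack=[18,10,12] mem=[0,0,0,12]
After op 12 (push 7): stack=[18,10,12,7] mem=[0,0,0,12]
After op 13 (swap): stack=[18,10,7,12] mem=[0,0,0,12]
After op 14 (dup): stack=[18,10,7,12,12] mem=[0,0,0,12]
After op 15 (dup): stack=[18,10,7,12,12,12] mem=[0,0,0,12]
After op 16 (STO M3): stack=[18,10,7,12,12] mem=[0,0,0,12]

Answer: [18, 10, 7, 12, 12]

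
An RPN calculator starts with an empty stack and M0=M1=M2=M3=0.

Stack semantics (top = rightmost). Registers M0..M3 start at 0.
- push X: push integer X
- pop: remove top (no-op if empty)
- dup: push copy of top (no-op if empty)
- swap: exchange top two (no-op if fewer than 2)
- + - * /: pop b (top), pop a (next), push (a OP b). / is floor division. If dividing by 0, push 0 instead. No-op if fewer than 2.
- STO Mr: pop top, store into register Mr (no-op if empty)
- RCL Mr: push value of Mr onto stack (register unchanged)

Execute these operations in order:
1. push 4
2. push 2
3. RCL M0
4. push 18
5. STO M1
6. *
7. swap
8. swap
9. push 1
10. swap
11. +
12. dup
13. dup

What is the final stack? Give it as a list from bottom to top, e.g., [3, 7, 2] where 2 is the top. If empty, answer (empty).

After op 1 (push 4): stack=[4] mem=[0,0,0,0]
After op 2 (push 2): stack=[4,2] mem=[0,0,0,0]
After op 3 (RCL M0): stack=[4,2,0] mem=[0,0,0,0]
After op 4 (push 18): stack=[4,2,0,18] mem=[0,0,0,0]
After op 5 (STO M1): stack=[4,2,0] mem=[0,18,0,0]
After op 6 (*): stack=[4,0] mem=[0,18,0,0]
After op 7 (swap): stack=[0,4] mem=[0,18,0,0]
After op 8 (swap): stack=[4,0] mem=[0,18,0,0]
After op 9 (push 1): stack=[4,0,1] mem=[0,18,0,0]
After op 10 (swap): stack=[4,1,0] mem=[0,18,0,0]
After op 11 (+): stack=[4,1] mem=[0,18,0,0]
After op 12 (dup): stack=[4,1,1] mem=[0,18,0,0]
After op 13 (dup): stack=[4,1,1,1] mem=[0,18,0,0]

Answer: [4, 1, 1, 1]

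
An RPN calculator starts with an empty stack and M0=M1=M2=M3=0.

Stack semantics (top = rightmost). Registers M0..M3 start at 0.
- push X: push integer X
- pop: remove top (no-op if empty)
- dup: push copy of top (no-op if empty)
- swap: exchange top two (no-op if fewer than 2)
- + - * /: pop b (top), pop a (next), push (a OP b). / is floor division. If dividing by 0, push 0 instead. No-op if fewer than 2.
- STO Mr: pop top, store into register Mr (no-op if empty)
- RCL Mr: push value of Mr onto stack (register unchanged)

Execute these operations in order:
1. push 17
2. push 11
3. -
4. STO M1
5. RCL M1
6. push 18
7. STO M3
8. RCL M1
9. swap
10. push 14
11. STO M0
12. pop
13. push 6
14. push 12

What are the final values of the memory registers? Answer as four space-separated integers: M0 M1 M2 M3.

After op 1 (push 17): stack=[17] mem=[0,0,0,0]
After op 2 (push 11): stack=[17,11] mem=[0,0,0,0]
After op 3 (-): stack=[6] mem=[0,0,0,0]
After op 4 (STO M1): stack=[empty] mem=[0,6,0,0]
After op 5 (RCL M1): stack=[6] mem=[0,6,0,0]
After op 6 (push 18): stack=[6,18] mem=[0,6,0,0]
After op 7 (STO M3): stack=[6] mem=[0,6,0,18]
After op 8 (RCL M1): stack=[6,6] mem=[0,6,0,18]
After op 9 (swap): stack=[6,6] mem=[0,6,0,18]
After op 10 (push 14): stack=[6,6,14] mem=[0,6,0,18]
After op 11 (STO M0): stack=[6,6] mem=[14,6,0,18]
After op 12 (pop): stack=[6] mem=[14,6,0,18]
After op 13 (push 6): stack=[6,6] mem=[14,6,0,18]
After op 14 (push 12): stack=[6,6,12] mem=[14,6,0,18]

Answer: 14 6 0 18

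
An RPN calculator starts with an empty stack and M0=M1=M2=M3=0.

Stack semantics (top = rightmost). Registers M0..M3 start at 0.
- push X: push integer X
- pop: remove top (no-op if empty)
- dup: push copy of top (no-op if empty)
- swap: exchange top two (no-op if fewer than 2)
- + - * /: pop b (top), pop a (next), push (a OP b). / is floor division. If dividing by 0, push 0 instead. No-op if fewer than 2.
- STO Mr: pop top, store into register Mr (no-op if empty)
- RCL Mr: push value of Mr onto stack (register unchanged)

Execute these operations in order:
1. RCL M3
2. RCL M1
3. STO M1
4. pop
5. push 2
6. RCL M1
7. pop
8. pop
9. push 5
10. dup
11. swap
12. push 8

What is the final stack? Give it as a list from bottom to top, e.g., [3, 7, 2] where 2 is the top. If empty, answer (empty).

After op 1 (RCL M3): stack=[0] mem=[0,0,0,0]
After op 2 (RCL M1): stack=[0,0] mem=[0,0,0,0]
After op 3 (STO M1): stack=[0] mem=[0,0,0,0]
After op 4 (pop): stack=[empty] mem=[0,0,0,0]
After op 5 (push 2): stack=[2] mem=[0,0,0,0]
After op 6 (RCL M1): stack=[2,0] mem=[0,0,0,0]
After op 7 (pop): stack=[2] mem=[0,0,0,0]
After op 8 (pop): stack=[empty] mem=[0,0,0,0]
After op 9 (push 5): stack=[5] mem=[0,0,0,0]
After op 10 (dup): stack=[5,5] mem=[0,0,0,0]
After op 11 (swap): stack=[5,5] mem=[0,0,0,0]
After op 12 (push 8): stack=[5,5,8] mem=[0,0,0,0]

Answer: [5, 5, 8]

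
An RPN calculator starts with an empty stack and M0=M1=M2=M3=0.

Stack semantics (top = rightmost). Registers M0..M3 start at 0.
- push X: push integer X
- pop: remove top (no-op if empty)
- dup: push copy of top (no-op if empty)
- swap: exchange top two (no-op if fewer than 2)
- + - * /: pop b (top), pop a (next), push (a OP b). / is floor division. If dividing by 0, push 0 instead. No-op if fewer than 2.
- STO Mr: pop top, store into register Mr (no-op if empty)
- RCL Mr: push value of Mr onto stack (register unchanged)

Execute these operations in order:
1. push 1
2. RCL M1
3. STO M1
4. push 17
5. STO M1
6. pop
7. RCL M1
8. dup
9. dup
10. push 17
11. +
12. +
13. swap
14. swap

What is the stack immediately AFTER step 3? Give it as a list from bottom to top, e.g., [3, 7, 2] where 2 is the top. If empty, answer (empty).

After op 1 (push 1): stack=[1] mem=[0,0,0,0]
After op 2 (RCL M1): stack=[1,0] mem=[0,0,0,0]
After op 3 (STO M1): stack=[1] mem=[0,0,0,0]

[1]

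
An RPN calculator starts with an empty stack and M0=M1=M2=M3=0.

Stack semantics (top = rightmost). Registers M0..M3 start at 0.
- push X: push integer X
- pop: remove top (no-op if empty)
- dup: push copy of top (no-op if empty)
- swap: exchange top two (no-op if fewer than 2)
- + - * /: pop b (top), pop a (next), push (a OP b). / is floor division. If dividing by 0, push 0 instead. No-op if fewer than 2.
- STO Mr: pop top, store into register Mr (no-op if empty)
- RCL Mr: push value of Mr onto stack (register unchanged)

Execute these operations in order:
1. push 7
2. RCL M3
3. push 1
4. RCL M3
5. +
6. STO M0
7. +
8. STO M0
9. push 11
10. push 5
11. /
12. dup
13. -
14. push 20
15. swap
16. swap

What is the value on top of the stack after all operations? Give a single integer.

After op 1 (push 7): stack=[7] mem=[0,0,0,0]
After op 2 (RCL M3): stack=[7,0] mem=[0,0,0,0]
After op 3 (push 1): stack=[7,0,1] mem=[0,0,0,0]
After op 4 (RCL M3): stack=[7,0,1,0] mem=[0,0,0,0]
After op 5 (+): stack=[7,0,1] mem=[0,0,0,0]
After op 6 (STO M0): stack=[7,0] mem=[1,0,0,0]
After op 7 (+): stack=[7] mem=[1,0,0,0]
After op 8 (STO M0): stack=[empty] mem=[7,0,0,0]
After op 9 (push 11): stack=[11] mem=[7,0,0,0]
After op 10 (push 5): stack=[11,5] mem=[7,0,0,0]
After op 11 (/): stack=[2] mem=[7,0,0,0]
After op 12 (dup): stack=[2,2] mem=[7,0,0,0]
After op 13 (-): stack=[0] mem=[7,0,0,0]
After op 14 (push 20): stack=[0,20] mem=[7,0,0,0]
After op 15 (swap): stack=[20,0] mem=[7,0,0,0]
After op 16 (swap): stack=[0,20] mem=[7,0,0,0]

Answer: 20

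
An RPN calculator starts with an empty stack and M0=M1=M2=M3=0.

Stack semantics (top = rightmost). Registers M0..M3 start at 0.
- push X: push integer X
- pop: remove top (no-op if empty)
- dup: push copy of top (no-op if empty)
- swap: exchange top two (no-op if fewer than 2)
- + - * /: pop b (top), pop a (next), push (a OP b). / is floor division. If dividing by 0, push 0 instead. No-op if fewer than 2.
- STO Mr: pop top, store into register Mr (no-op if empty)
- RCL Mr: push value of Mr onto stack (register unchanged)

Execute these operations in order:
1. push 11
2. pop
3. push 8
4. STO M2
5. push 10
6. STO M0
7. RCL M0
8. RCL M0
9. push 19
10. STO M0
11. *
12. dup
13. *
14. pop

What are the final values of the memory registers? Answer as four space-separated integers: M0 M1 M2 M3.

After op 1 (push 11): stack=[11] mem=[0,0,0,0]
After op 2 (pop): stack=[empty] mem=[0,0,0,0]
After op 3 (push 8): stack=[8] mem=[0,0,0,0]
After op 4 (STO M2): stack=[empty] mem=[0,0,8,0]
After op 5 (push 10): stack=[10] mem=[0,0,8,0]
After op 6 (STO M0): stack=[empty] mem=[10,0,8,0]
After op 7 (RCL M0): stack=[10] mem=[10,0,8,0]
After op 8 (RCL M0): stack=[10,10] mem=[10,0,8,0]
After op 9 (push 19): stack=[10,10,19] mem=[10,0,8,0]
After op 10 (STO M0): stack=[10,10] mem=[19,0,8,0]
After op 11 (*): stack=[100] mem=[19,0,8,0]
After op 12 (dup): stack=[100,100] mem=[19,0,8,0]
After op 13 (*): stack=[10000] mem=[19,0,8,0]
After op 14 (pop): stack=[empty] mem=[19,0,8,0]

Answer: 19 0 8 0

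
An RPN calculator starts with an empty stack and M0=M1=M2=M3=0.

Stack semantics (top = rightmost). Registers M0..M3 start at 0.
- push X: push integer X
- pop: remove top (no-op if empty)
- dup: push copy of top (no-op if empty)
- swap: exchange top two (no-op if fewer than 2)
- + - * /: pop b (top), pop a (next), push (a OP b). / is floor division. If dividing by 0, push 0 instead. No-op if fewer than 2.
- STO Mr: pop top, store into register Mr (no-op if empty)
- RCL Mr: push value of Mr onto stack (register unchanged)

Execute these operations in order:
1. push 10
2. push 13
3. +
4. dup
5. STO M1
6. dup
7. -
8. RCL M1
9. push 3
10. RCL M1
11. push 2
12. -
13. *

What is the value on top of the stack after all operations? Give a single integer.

After op 1 (push 10): stack=[10] mem=[0,0,0,0]
After op 2 (push 13): stack=[10,13] mem=[0,0,0,0]
After op 3 (+): stack=[23] mem=[0,0,0,0]
After op 4 (dup): stack=[23,23] mem=[0,0,0,0]
After op 5 (STO M1): stack=[23] mem=[0,23,0,0]
After op 6 (dup): stack=[23,23] mem=[0,23,0,0]
After op 7 (-): stack=[0] mem=[0,23,0,0]
After op 8 (RCL M1): stack=[0,23] mem=[0,23,0,0]
After op 9 (push 3): stack=[0,23,3] mem=[0,23,0,0]
After op 10 (RCL M1): stack=[0,23,3,23] mem=[0,23,0,0]
After op 11 (push 2): stack=[0,23,3,23,2] mem=[0,23,0,0]
After op 12 (-): stack=[0,23,3,21] mem=[0,23,0,0]
After op 13 (*): stack=[0,23,63] mem=[0,23,0,0]

Answer: 63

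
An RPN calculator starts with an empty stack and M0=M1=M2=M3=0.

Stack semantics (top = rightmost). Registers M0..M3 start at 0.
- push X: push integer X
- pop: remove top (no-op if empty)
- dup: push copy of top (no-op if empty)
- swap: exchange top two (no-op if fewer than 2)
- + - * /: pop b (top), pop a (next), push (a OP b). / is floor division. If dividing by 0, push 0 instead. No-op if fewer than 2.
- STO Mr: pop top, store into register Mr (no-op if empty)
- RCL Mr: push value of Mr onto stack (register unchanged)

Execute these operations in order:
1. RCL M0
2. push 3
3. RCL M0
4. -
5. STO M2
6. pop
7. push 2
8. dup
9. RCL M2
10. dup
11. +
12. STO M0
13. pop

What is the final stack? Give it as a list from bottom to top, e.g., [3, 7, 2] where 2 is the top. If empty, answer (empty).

After op 1 (RCL M0): stack=[0] mem=[0,0,0,0]
After op 2 (push 3): stack=[0,3] mem=[0,0,0,0]
After op 3 (RCL M0): stack=[0,3,0] mem=[0,0,0,0]
After op 4 (-): stack=[0,3] mem=[0,0,0,0]
After op 5 (STO M2): stack=[0] mem=[0,0,3,0]
After op 6 (pop): stack=[empty] mem=[0,0,3,0]
After op 7 (push 2): stack=[2] mem=[0,0,3,0]
After op 8 (dup): stack=[2,2] mem=[0,0,3,0]
After op 9 (RCL M2): stack=[2,2,3] mem=[0,0,3,0]
After op 10 (dup): stack=[2,2,3,3] mem=[0,0,3,0]
After op 11 (+): stack=[2,2,6] mem=[0,0,3,0]
After op 12 (STO M0): stack=[2,2] mem=[6,0,3,0]
After op 13 (pop): stack=[2] mem=[6,0,3,0]

Answer: [2]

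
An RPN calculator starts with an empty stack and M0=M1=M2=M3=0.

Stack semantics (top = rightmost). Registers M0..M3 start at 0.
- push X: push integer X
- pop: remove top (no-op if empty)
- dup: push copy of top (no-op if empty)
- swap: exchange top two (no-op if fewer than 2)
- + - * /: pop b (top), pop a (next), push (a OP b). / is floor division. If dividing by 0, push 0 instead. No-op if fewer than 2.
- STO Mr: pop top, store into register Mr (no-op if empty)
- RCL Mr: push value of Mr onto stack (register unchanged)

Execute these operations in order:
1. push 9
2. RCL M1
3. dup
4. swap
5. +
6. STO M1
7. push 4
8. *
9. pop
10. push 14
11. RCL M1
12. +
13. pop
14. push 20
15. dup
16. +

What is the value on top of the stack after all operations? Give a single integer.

After op 1 (push 9): stack=[9] mem=[0,0,0,0]
After op 2 (RCL M1): stack=[9,0] mem=[0,0,0,0]
After op 3 (dup): stack=[9,0,0] mem=[0,0,0,0]
After op 4 (swap): stack=[9,0,0] mem=[0,0,0,0]
After op 5 (+): stack=[9,0] mem=[0,0,0,0]
After op 6 (STO M1): stack=[9] mem=[0,0,0,0]
After op 7 (push 4): stack=[9,4] mem=[0,0,0,0]
After op 8 (*): stack=[36] mem=[0,0,0,0]
After op 9 (pop): stack=[empty] mem=[0,0,0,0]
After op 10 (push 14): stack=[14] mem=[0,0,0,0]
After op 11 (RCL M1): stack=[14,0] mem=[0,0,0,0]
After op 12 (+): stack=[14] mem=[0,0,0,0]
After op 13 (pop): stack=[empty] mem=[0,0,0,0]
After op 14 (push 20): stack=[20] mem=[0,0,0,0]
After op 15 (dup): stack=[20,20] mem=[0,0,0,0]
After op 16 (+): stack=[40] mem=[0,0,0,0]

Answer: 40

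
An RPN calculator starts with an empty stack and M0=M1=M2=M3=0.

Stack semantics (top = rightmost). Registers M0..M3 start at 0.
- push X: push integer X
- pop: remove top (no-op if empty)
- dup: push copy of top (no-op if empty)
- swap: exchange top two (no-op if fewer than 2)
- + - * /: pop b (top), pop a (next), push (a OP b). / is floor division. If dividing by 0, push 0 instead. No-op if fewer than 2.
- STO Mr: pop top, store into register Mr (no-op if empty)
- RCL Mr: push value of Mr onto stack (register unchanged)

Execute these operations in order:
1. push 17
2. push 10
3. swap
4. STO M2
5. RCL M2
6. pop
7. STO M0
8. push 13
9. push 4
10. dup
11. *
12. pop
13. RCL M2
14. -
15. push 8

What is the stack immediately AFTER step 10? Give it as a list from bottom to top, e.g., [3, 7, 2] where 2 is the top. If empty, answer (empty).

After op 1 (push 17): stack=[17] mem=[0,0,0,0]
After op 2 (push 10): stack=[17,10] mem=[0,0,0,0]
After op 3 (swap): stack=[10,17] mem=[0,0,0,0]
After op 4 (STO M2): stack=[10] mem=[0,0,17,0]
After op 5 (RCL M2): stack=[10,17] mem=[0,0,17,0]
After op 6 (pop): stack=[10] mem=[0,0,17,0]
After op 7 (STO M0): stack=[empty] mem=[10,0,17,0]
After op 8 (push 13): stack=[13] mem=[10,0,17,0]
After op 9 (push 4): stack=[13,4] mem=[10,0,17,0]
After op 10 (dup): stack=[13,4,4] mem=[10,0,17,0]

[13, 4, 4]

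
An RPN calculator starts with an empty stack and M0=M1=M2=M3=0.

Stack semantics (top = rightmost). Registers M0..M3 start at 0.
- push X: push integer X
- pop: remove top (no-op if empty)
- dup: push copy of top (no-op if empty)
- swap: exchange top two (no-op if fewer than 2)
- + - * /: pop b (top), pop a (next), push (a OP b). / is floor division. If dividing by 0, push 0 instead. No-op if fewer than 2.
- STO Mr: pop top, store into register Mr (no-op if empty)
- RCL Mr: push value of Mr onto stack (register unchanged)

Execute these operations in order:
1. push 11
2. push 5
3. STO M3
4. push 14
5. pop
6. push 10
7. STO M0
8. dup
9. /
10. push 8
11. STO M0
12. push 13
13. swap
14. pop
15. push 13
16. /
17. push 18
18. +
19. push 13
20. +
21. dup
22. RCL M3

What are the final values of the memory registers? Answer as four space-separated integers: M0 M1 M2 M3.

Answer: 8 0 0 5

Derivation:
After op 1 (push 11): stack=[11] mem=[0,0,0,0]
After op 2 (push 5): stack=[11,5] mem=[0,0,0,0]
After op 3 (STO M3): stack=[11] mem=[0,0,0,5]
After op 4 (push 14): stack=[11,14] mem=[0,0,0,5]
After op 5 (pop): stack=[11] mem=[0,0,0,5]
After op 6 (push 10): stack=[11,10] mem=[0,0,0,5]
After op 7 (STO M0): stack=[11] mem=[10,0,0,5]
After op 8 (dup): stack=[11,11] mem=[10,0,0,5]
After op 9 (/): stack=[1] mem=[10,0,0,5]
After op 10 (push 8): stack=[1,8] mem=[10,0,0,5]
After op 11 (STO M0): stack=[1] mem=[8,0,0,5]
After op 12 (push 13): stack=[1,13] mem=[8,0,0,5]
After op 13 (swap): stack=[13,1] mem=[8,0,0,5]
After op 14 (pop): stack=[13] mem=[8,0,0,5]
After op 15 (push 13): stack=[13,13] mem=[8,0,0,5]
After op 16 (/): stack=[1] mem=[8,0,0,5]
After op 17 (push 18): stack=[1,18] mem=[8,0,0,5]
After op 18 (+): stack=[19] mem=[8,0,0,5]
After op 19 (push 13): stack=[19,13] mem=[8,0,0,5]
After op 20 (+): stack=[32] mem=[8,0,0,5]
After op 21 (dup): stack=[32,32] mem=[8,0,0,5]
After op 22 (RCL M3): stack=[32,32,5] mem=[8,0,0,5]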